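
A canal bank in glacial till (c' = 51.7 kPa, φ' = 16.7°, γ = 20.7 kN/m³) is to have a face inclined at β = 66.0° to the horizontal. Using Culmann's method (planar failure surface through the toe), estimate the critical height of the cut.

Culmann's analysis gives the critical failure plane at α_cr = (β + φ')/2 = (66.0 + 16.7)/2 = 41.4°, and the critical height
H_c = (4c'/γ) · sinβ cosφ' / [1 − cos(β − φ')]
    = (4·51.7/20.7) · sin66.0°·cos16.7° / [1 − cos(49.3°)]
    = 9.990 · 0.9135·0.9578 / [1 − 0.6521]
    = 9.990 · 0.8750 / 0.3479
    = 25.13 m

H_c = 25.13 m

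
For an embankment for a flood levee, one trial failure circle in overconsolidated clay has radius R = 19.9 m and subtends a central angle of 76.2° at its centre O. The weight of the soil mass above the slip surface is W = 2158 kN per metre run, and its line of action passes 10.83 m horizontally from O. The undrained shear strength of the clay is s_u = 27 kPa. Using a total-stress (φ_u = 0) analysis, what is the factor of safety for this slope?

FS = 0.61

Taking moments about the centre O, the resisting moment is provided by the undrained shear strength acting along the arc:
Arc length L_a = R·θ = 19.9·(76.2°·π/180) = 19.9·1.3299 = 26.47 m
M_R = s_u·L_a·R = 27·26.47·19.9 = 14220.1 kN·m/m
M_D = W·d = 2158·10.83 = 23371.1 kN·m/m
FS = M_R / M_D = 14220.1 / 23371.1 = 0.608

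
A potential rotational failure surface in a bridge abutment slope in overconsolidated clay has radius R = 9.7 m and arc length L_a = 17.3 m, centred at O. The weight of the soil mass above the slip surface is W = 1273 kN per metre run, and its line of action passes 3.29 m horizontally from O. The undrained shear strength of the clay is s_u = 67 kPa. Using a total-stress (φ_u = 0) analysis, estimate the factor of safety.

Taking moments about the centre O, the resisting moment is provided by the undrained shear strength acting along the arc:
M_R = s_u·L_a·R = 67·17.30·9.7 = 11243.3 kN·m/m
M_D = W·d = 1273·3.29 = 4188.2 kN·m/m
FS = M_R / M_D = 11243.3 / 4188.2 = 2.685

FS = 2.68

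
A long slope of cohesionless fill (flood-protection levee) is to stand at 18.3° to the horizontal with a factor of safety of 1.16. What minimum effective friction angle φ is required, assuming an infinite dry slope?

FS = tanφ/tanβ ⇒ tanφ = FS · tanβ = 1.16 · tan18.3° = 0.3836
φ = arctan(0.3836) = 20.99°

φ = 21.0°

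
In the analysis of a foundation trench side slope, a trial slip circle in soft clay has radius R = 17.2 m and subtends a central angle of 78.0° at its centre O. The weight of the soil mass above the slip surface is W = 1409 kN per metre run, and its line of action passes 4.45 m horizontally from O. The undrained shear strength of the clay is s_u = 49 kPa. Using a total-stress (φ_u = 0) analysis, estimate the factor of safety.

FS = 3.15

Taking moments about the centre O, the resisting moment is provided by the undrained shear strength acting along the arc:
Arc length L_a = R·θ = 17.2·(78.0°·π/180) = 17.2·1.3614 = 23.42 m
M_R = s_u·L_a·R = 49·23.42·17.2 = 19734.4 kN·m/m
M_D = W·d = 1409·4.45 = 6270.1 kN·m/m
FS = M_R / M_D = 19734.4 / 6270.1 = 3.147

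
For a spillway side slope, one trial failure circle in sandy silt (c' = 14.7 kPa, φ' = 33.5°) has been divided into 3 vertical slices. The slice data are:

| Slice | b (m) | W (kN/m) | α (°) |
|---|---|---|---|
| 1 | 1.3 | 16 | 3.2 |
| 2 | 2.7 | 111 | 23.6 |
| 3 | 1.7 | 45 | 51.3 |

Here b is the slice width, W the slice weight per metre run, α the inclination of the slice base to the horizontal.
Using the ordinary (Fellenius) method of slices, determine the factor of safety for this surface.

Ordinary method of slices: FS = Σ[c'·Δl_i + (W_i cosα_i)·tanφ'] / Σ W_i sinα_i, with Δl_i = b_i / cosα_i.
Slice 1: Δl = 1.3/cos3.2° = 1.302 m; N'_1 = 16·cos3.2° = 16.0; c'Δl = 19.14; W sinα = 0.9
Slice 2: Δl = 2.7/cos23.6° = 2.946 m; N'_2 = 111·cos23.6° = 101.7; c'Δl = 43.31; W sinα = 44.4
Slice 3: Δl = 1.7/cos51.3° = 2.719 m; N'_3 = 45·cos51.3° = 28.1; c'Δl = 39.97; W sinα = 35.1
Σc'Δl = 102.4 kN/m; ΣN' = 145.8 kN/m; ΣW sinα = 80.5 kN/m
Resisting = 102.4 + 145.8·tan33.5° = 102.4 + 96.5 = 198.9 kN/m
FS = 198.9 / 80.5 = 2.473

FS = 2.47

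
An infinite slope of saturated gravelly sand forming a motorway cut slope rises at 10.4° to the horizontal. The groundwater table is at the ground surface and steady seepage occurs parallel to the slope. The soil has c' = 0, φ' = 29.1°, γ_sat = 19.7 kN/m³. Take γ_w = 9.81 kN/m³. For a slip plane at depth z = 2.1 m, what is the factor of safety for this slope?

With seepage parallel to the slope and the water table at the surface, the effective normal stress on the slip plane uses the buoyant unit weight γ' = γ_sat − γ_w while the driving shear stress uses γ_sat:
FS = [c' + γ' z cos²β tanφ'] / [γ_sat z sinβ cosβ]
(For c' = 0 this reduces to FS = (γ'/γ_sat)·tanφ'/tanβ.)
γ' = 19.7 − 9.81 = 9.89 kN/m³
Numerator = 0.0 + 9.89·2.1·cos²10.4°·tan29.1° = 0.0 + 9.89·2.1·0.9674·0.5566 = 11.183 kPa
Denominator = 19.7·2.1·sin10.4°·cos10.4° = 19.7·2.1·0.1805·0.9836 = 7.345 kPa
FS = 11.183 / 7.345 = 1.522

FS = 1.52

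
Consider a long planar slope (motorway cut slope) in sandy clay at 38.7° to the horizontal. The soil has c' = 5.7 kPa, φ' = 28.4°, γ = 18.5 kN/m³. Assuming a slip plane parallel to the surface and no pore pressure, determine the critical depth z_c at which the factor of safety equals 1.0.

z_c = 1.94 m

Setting FS = 1.00 in FS = [c' + γz cos²β tanφ'] / [γz sinβ cosβ] and solving for z:
z = c' / [γ cosβ (FS·sinβ − cosβ·tanφ')]
  = 5.7 / [18.5·cos38.7°·(1.00·sin38.7° − cos38.7°·tan28.4°)]
  = 5.7 / [18.5·0.7804·(1.00·0.6252 − 0.7804·0.5407)]
  = 5.7 / 2.9347 = 1.942 m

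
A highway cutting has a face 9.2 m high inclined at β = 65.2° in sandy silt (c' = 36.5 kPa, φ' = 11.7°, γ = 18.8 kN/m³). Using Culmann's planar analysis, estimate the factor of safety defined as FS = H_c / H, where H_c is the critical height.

FS = 1.85

H_c = (4c'/γ) · sinβ cosφ' / [1 − cos(β − φ')]
    = (4·36.5/18.8) · sin65.2°·cos11.7° / [1 − cos53.5°]
    = 7.766 · 0.8889 / 0.4052 = 17.04 m
FS = H_c / H = 17.04 / 9.2 = 1.852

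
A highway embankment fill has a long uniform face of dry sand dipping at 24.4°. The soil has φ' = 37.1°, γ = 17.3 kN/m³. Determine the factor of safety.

FS = 1.67

For a dry cohesionless infinite slope the factor of safety is FS = tanφ' / tanβ.
FS = tan37.1° / tan24.4° = 0.7563 / 0.4536 = 1.667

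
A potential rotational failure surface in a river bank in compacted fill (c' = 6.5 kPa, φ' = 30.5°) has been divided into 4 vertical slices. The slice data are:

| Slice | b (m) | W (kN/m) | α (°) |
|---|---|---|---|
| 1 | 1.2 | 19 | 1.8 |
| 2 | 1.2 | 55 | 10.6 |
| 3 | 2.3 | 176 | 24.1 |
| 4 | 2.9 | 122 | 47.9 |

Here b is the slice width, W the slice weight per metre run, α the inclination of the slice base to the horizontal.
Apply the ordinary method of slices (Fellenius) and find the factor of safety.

FS = 1.42

Ordinary method of slices: FS = Σ[c'·Δl_i + (W_i cosα_i)·tanφ'] / Σ W_i sinα_i, with Δl_i = b_i / cosα_i.
Slice 1: Δl = 1.2/cos1.8° = 1.201 m; N'_1 = 19·cos1.8° = 19.0; c'Δl = 7.80; W sinα = 0.6
Slice 2: Δl = 1.2/cos10.6° = 1.221 m; N'_2 = 55·cos10.6° = 54.1; c'Δl = 7.94; W sinα = 10.1
Slice 3: Δl = 2.3/cos24.1° = 2.520 m; N'_3 = 176·cos24.1° = 160.7; c'Δl = 16.38; W sinα = 71.9
Slice 4: Δl = 2.9/cos47.9° = 4.326 m; N'_4 = 122·cos47.9° = 81.8; c'Δl = 28.12; W sinα = 90.5
Σc'Δl = 60.2 kN/m; ΣN' = 315.5 kN/m; ΣW sinα = 173.1 kN/m
Resisting = 60.2 + 315.5·tan30.5° = 60.2 + 185.8 = 246.1 kN/m
FS = 246.1 / 173.1 = 1.422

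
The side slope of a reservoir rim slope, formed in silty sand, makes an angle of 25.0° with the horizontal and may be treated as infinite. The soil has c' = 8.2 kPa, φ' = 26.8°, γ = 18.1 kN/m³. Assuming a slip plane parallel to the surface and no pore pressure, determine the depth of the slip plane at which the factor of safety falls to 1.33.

Setting FS = 1.33 in FS = [c' + γz cos²β tanφ'] / [γz sinβ cosβ] and solving for z:
z = c' / [γ cosβ (FS·sinβ − cosβ·tanφ')]
  = 8.2 / [18.1·cos25.0°·(1.33·sin25.0° − cos25.0°·tan26.8°)]
  = 8.2 / [18.1·0.9063·(1.33·0.4226 − 0.9063·0.5051)]
  = 8.2 / 1.7105 = 4.794 m

z = 4.79 m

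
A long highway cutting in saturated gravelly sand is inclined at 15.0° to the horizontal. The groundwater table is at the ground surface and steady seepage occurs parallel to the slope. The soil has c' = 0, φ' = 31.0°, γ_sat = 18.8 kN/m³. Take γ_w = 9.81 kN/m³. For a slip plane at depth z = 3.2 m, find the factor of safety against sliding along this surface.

FS = 1.07

With seepage parallel to the slope and the water table at the surface, the effective normal stress on the slip plane uses the buoyant unit weight γ' = γ_sat − γ_w while the driving shear stress uses γ_sat:
FS = [c' + γ' z cos²β tanφ'] / [γ_sat z sinβ cosβ]
(For c' = 0 this reduces to FS = (γ'/γ_sat)·tanφ'/tanβ.)
γ' = 18.8 − 9.81 = 8.99 kN/m³
Numerator = 0.0 + 8.99·3.2·cos²15.0°·tan31.0° = 0.0 + 8.99·3.2·0.9330·0.6009 = 16.128 kPa
Denominator = 18.8·3.2·sin15.0°·cos15.0° = 18.8·3.2·0.2588·0.9659 = 15.040 kPa
FS = 16.128 / 15.040 = 1.072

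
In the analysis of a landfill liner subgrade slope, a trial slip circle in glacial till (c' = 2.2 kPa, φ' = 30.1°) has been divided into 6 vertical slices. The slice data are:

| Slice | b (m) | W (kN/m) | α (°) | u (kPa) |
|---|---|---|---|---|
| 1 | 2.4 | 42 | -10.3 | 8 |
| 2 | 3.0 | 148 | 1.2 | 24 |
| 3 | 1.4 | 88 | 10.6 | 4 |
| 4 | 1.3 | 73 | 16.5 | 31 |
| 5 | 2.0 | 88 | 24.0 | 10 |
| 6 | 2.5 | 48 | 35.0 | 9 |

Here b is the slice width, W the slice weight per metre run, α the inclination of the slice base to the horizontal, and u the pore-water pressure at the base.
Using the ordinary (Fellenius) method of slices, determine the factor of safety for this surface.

Ordinary method of slices: FS = Σ[c'·Δl_i + (W_i cosα_i − u_i·Δl_i)·tanφ'] / Σ W_i sinα_i, with Δl_i = b_i / cosα_i.
Slice 1: Δl = 2.4/cos(-10.3°) = 2.439 m; N'_1 = 42·cos(-10.3°) − 8·2.439 = 21.8; c'Δl = 5.37; W sinα = -7.5
Slice 2: Δl = 3.0/cos1.2° = 3.001 m; N'_2 = 148·cos1.2° − 24·3.001 = 76.0; c'Δl = 6.60; W sinα = 3.1
Slice 3: Δl = 1.4/cos10.6° = 1.424 m; N'_3 = 88·cos10.6° − 4·1.424 = 80.8; c'Δl = 3.13; W sinα = 16.2
Slice 4: Δl = 1.3/cos16.5° = 1.356 m; N'_4 = 73·cos16.5° − 31·1.356 = 28.0; c'Δl = 2.98; W sinα = 20.7
Slice 5: Δl = 2.0/cos24.0° = 2.189 m; N'_5 = 88·cos24.0° − 10·2.189 = 58.5; c'Δl = 4.82; W sinα = 35.8
Slice 6: Δl = 2.5/cos35.0° = 3.052 m; N'_6 = 48·cos35.0° − 9·3.052 = 11.9; c'Δl = 6.71; W sinα = 27.5
Σc'Δl = 29.6 kN/m; ΣN' = 276.9 kN/m; ΣW sinα = 95.8 kN/m
Resisting = 29.6 + 276.9·tan30.1° = 29.6 + 160.5 = 190.1 kN/m
FS = 190.1 / 95.8 = 1.984

FS = 1.98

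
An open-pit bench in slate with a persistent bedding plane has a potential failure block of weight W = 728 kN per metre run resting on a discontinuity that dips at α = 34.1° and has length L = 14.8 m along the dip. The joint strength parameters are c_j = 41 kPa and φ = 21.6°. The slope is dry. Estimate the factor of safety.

FS = 2.07

Resolving the block weight along and normal to the plane and applying the Mohr–Coulomb strength on the joint:
N' = W cosα = 728·cos34.1° = 602.8 kN/m
Driving force T = W sinα = 728·sin34.1° = 408.1 kN/m
Resisting force R = c_j·L + N'·tanφ = 41·14.8 + 602.8·tan21.6° = 606.8 + 238.7 = 845.5 kN/m
FS = R / T = 845.5 / 408.1 = 2.072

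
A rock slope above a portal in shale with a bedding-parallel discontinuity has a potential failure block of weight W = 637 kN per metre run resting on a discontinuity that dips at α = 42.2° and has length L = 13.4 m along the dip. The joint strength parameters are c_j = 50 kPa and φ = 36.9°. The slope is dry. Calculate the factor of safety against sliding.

Resolving the block weight along and normal to the plane and applying the Mohr–Coulomb strength on the joint:
N' = W cosα = 637·cos42.2° = 471.9 kN/m
Driving force T = W sinα = 637·sin42.2° = 427.9 kN/m
Resisting force R = c_j·L + N'·tanφ = 50·13.4 + 471.9·tan36.9° = 670.0 + 354.3 = 1024.3 kN/m
FS = R / T = 1024.3 / 427.9 = 2.394

FS = 2.39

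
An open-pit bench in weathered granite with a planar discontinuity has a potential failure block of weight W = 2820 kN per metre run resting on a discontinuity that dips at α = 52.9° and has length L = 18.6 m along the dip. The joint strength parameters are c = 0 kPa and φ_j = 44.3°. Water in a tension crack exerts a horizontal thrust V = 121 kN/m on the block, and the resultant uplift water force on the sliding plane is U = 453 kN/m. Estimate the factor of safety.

FS = 0.48

Resolving the block weight along and normal to the plane and applying the Mohr–Coulomb strength on the joint:
N' = W cosα − U − V sinα = 2820·cos52.9° − 453 − 121·sin52.9° = 1151.5 kN/m
Driving force T = W sinα + V cosα = 2820·sin52.9° + 121·cos52.9° = 2322.2 kN/m
Resisting force R = c·L + N'·tanφ_j = 0·18.6 + 1151.5·tan44.3° = 0.0 + 1123.7 = 1123.7 kN/m
FS = R / T = 1123.7 / 2322.2 = 0.484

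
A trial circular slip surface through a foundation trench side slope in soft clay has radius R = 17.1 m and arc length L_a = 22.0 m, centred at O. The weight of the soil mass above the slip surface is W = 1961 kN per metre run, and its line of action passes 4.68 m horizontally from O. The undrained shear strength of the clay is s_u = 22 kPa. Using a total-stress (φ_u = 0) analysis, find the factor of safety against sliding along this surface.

FS = 0.90

Taking moments about the centre O, the resisting moment is provided by the undrained shear strength acting along the arc:
M_R = s_u·L_a·R = 22·22.00·17.1 = 8276.4 kN·m/m
M_D = W·d = 1961·4.68 = 9177.5 kN·m/m
FS = M_R / M_D = 8276.4 / 9177.5 = 0.902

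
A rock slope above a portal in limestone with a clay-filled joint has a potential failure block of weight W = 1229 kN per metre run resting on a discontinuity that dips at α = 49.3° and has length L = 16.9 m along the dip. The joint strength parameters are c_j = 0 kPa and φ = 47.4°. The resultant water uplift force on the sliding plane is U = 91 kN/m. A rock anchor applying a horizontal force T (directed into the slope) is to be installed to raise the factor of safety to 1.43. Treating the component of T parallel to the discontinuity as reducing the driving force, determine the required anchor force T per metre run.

T = 319 kN/m

Resolving forces along and normal to the sliding plane, with the horizontal anchor force T adding T·sinα to the effective normal force and T·cosα acting up the plane against the driving force:
FS = [c_jL + (W cosα − U + T sinα) tanφ] / [W sinα − T cosα]
Without the anchor: N' = 710.4 kN/m, driving T_d = 931.7 kN/m, resisting R = 0·16.9 + 710.4·tan47.4° = 772.6 kN/m, FS = 0.83.
Setting FS = 1.43 and solving for T:
1.43·(931.7 − T cos49.3°) = 772.6 + T sin49.3°·tan47.4°
T·(sin49.3°·tan47.4° + 1.43·cos49.3°) = 1.43·931.7 − 772.6
T·(0.7581·1.0875 + 1.43·0.6521) = 1332.4 − 772.6 = 559.8
T·1.7570 = 559.8
T = 318.6 kN/m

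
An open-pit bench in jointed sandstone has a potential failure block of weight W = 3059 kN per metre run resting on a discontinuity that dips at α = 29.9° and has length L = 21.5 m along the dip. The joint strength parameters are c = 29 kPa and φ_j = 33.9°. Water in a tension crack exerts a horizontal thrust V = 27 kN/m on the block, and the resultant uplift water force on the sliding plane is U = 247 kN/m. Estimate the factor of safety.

Resolving the block weight along and normal to the plane and applying the Mohr–Coulomb strength on the joint:
N' = W cosα − U − V sinα = 3059·cos29.9° − 247 − 27·sin29.9° = 2391.4 kN/m
Driving force T = W sinα + V cosα = 3059·sin29.9° + 27·cos29.9° = 1548.3 kN/m
Resisting force R = c·L + N'·tanφ_j = 29·21.5 + 2391.4·tan33.9° = 623.5 + 1606.9 = 2230.4 kN/m
FS = R / T = 2230.4 / 1548.3 = 1.441

FS = 1.44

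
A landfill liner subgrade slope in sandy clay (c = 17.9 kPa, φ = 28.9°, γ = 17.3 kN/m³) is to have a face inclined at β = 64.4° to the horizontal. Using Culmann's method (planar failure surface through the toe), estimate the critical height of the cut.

H_c = 17.58 m

Culmann's analysis gives the critical failure plane at α_cr = (β + φ)/2 = (64.4 + 28.9)/2 = 46.7°, and the critical height
H_c = (4c/γ) · sinβ cosφ / [1 − cos(β − φ)]
    = (4·17.9/17.3) · sin64.4°·cos28.9° / [1 − cos(35.5°)]
    = 4.139 · 0.9018·0.8755 / [1 − 0.8141]
    = 4.139 · 0.7895 / 0.1859
    = 17.58 m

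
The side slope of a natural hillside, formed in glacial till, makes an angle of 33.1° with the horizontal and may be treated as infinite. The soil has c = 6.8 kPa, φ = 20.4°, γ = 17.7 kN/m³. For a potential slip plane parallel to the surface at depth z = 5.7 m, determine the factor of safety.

FS = 0.72

For an infinite slope with a slip plane parallel to the surface (no pore pressure): FS = [c + γz cos²β tanφ] / [γz sinβ cosβ].
γz = 17.7·5.7 = 100.89 kN/m²
Numerator = 6.8 + 100.89·cos²33.1°·tan20.4° = 6.8 + 100.89·0.7018·0.3719 = 33.131 kPa
Denominator = 100.89·sin33.1°·cos33.1° = 100.89·0.5461·0.8377 = 46.155 kPa
FS = 33.131 / 46.155 = 0.718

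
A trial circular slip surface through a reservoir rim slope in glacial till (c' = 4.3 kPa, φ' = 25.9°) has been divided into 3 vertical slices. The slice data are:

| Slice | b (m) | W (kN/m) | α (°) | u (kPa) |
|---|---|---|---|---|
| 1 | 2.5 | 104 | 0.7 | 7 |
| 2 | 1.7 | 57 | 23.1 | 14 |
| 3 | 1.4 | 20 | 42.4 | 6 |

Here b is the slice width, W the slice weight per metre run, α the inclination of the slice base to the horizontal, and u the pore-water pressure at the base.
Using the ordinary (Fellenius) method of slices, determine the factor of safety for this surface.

FS = 2.25

Ordinary method of slices: FS = Σ[c'·Δl_i + (W_i cosα_i − u_i·Δl_i)·tanφ'] / Σ W_i sinα_i, with Δl_i = b_i / cosα_i.
Slice 1: Δl = 2.5/cos0.7° = 2.500 m; N'_1 = 104·cos0.7° − 7·2.500 = 86.5; c'Δl = 10.75; W sinα = 1.3
Slice 2: Δl = 1.7/cos23.1° = 1.848 m; N'_2 = 57·cos23.1° − 14·1.848 = 26.6; c'Δl = 7.95; W sinα = 22.4
Slice 3: Δl = 1.4/cos42.4° = 1.896 m; N'_3 = 20·cos42.4° − 6·1.896 = 3.4; c'Δl = 8.15; W sinα = 13.5
Σc'Δl = 26.9 kN/m; ΣN' = 116.4 kN/m; ΣW sinα = 37.1 kN/m
Resisting = 26.9 + 116.4·tan25.9° = 26.9 + 56.5 = 83.4 kN/m
FS = 83.4 / 37.1 = 2.247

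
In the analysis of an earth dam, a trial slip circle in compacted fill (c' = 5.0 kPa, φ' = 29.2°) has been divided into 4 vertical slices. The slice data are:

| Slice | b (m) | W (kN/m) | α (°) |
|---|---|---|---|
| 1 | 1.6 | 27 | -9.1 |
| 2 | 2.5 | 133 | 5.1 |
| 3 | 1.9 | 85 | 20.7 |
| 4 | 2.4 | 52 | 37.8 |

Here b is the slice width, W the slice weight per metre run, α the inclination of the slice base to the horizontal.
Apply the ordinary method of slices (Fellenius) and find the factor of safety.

FS = 2.91

Ordinary method of slices: FS = Σ[c'·Δl_i + (W_i cosα_i)·tanφ'] / Σ W_i sinα_i, with Δl_i = b_i / cosα_i.
Slice 1: Δl = 1.6/cos(-9.1°) = 1.620 m; N'_1 = 27·cos(-9.1°) = 26.7; c'Δl = 8.10; W sinα = -4.3
Slice 2: Δl = 2.5/cos5.1° = 2.510 m; N'_2 = 133·cos5.1° = 132.5; c'Δl = 12.55; W sinα = 11.8
Slice 3: Δl = 1.9/cos20.7° = 2.031 m; N'_3 = 85·cos20.7° = 79.5; c'Δl = 10.16; W sinα = 30.0
Slice 4: Δl = 2.4/cos37.8° = 3.037 m; N'_4 = 52·cos37.8° = 41.1; c'Δl = 15.19; W sinα = 31.9
Σc'Δl = 46.0 kN/m; ΣN' = 279.7 kN/m; ΣW sinα = 69.5 kN/m
Resisting = 46.0 + 279.7·tan29.2° = 46.0 + 156.3 = 202.3 kN/m
FS = 202.3 / 69.5 = 2.913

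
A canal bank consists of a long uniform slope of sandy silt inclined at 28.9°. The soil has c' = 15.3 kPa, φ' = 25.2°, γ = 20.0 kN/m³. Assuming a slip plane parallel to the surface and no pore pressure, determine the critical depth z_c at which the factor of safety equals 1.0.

Setting FS = 1.00 in FS = [c' + γz cos²β tanφ'] / [γz sinβ cosβ] and solving for z:
z = c' / [γ cosβ (FS·sinβ − cosβ·tanφ')]
  = 15.3 / [20.0·cos28.9°·(1.00·sin28.9° − cos28.9°·tan25.2°)]
  = 15.3 / [20.0·0.8755·(1.00·0.4833 − 0.8755·0.4706)]
  = 15.3 / 1.2488 = 12.252 m

z_c = 12.25 m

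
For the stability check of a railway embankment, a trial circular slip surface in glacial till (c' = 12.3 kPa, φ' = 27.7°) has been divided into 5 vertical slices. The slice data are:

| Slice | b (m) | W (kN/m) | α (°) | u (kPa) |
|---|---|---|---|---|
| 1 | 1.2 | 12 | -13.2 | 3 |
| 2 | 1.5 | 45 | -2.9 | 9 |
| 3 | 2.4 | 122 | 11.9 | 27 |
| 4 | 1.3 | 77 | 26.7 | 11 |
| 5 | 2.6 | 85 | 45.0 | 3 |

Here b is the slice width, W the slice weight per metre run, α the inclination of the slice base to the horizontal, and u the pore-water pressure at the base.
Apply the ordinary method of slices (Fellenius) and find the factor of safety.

FS = 1.99

Ordinary method of slices: FS = Σ[c'·Δl_i + (W_i cosα_i − u_i·Δl_i)·tanφ'] / Σ W_i sinα_i, with Δl_i = b_i / cosα_i.
Slice 1: Δl = 1.2/cos(-13.2°) = 1.233 m; N'_1 = 12·cos(-13.2°) − 3·1.233 = 8.0; c'Δl = 15.16; W sinα = -2.7
Slice 2: Δl = 1.5/cos(-2.9°) = 1.502 m; N'_2 = 45·cos(-2.9°) − 9·1.502 = 31.4; c'Δl = 18.47; W sinα = -2.3
Slice 3: Δl = 2.4/cos11.9° = 2.453 m; N'_3 = 122·cos11.9° − 27·2.453 = 53.2; c'Δl = 30.17; W sinα = 25.2
Slice 4: Δl = 1.3/cos26.7° = 1.455 m; N'_4 = 77·cos26.7° − 11·1.455 = 52.8; c'Δl = 17.90; W sinα = 34.6
Slice 5: Δl = 2.6/cos45.0° = 3.677 m; N'_5 = 85·cos45.0° − 3·3.677 = 49.1; c'Δl = 45.23; W sinα = 60.1
Σc'Δl = 126.9 kN/m; ΣN' = 194.4 kN/m; ΣW sinα = 114.8 kN/m
Resisting = 126.9 + 194.4·tan27.7° = 126.9 + 102.1 = 229.0 kN/m
FS = 229.0 / 114.8 = 1.994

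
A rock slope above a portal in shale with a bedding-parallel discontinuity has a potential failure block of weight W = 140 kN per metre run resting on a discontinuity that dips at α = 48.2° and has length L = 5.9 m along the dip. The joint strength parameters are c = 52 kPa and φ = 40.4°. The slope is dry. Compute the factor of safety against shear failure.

FS = 3.70

Resolving the block weight along and normal to the plane and applying the Mohr–Coulomb strength on the joint:
N' = W cosα = 140·cos48.2° = 93.3 kN/m
Driving force T = W sinα = 140·sin48.2° = 104.4 kN/m
Resisting force R = c·L + N'·tanφ = 52·5.9 + 93.3·tan40.4° = 306.8 + 79.4 = 386.2 kN/m
FS = R / T = 386.2 / 104.4 = 3.701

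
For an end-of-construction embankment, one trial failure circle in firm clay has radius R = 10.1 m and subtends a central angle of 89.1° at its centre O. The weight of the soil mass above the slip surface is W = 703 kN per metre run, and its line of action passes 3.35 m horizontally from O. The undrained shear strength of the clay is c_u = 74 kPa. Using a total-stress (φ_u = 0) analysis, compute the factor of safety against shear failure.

Taking moments about the centre O, the resisting moment is provided by the undrained shear strength acting along the arc:
Arc length L_a = R·θ = 10.1·(89.1°·π/180) = 10.1·1.5551 = 15.71 m
M_R = c_u·L_a·R = 74·15.71·10.1 = 11739.0 kN·m/m
M_D = W·d = 703·3.35 = 2355.1 kN·m/m
FS = M_R / M_D = 11739.0 / 2355.1 = 4.985

FS = 4.98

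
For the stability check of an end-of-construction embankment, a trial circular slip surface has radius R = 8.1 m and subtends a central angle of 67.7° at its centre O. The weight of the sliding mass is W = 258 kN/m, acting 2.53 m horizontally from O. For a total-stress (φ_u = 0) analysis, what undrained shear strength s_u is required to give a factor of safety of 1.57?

FS = s_u·L_a·R / (W·d), so s_u = FS·W·d / (L_a·R).
Arc length L_a = R·θ = 8.1·(67.7°·π/180) = 8.1·1.1816 = 9.57 m
s_u = 1.57·258·2.53 / (9.57·8.1) = 1024.8 / 77.52 = 13.22 kPa

s_u = 13.2 kPa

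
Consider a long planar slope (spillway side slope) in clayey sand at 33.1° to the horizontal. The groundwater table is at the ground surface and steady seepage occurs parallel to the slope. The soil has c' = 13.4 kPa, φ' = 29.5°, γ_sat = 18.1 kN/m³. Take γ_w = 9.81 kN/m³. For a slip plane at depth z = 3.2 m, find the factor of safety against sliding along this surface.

FS = 0.90

With seepage parallel to the slope and the water table at the surface, the effective normal stress on the slip plane uses the buoyant unit weight γ' = γ_sat − γ_w while the driving shear stress uses γ_sat:
FS = [c' + γ' z cos²β tanφ'] / [γ_sat z sinβ cosβ]
γ' = 18.1 − 9.81 = 8.29 kN/m³
Numerator = 13.4 + 8.29·3.2·cos²33.1°·tan29.5° = 13.4 + 8.29·3.2·0.7018·0.5658 = 23.933 kPa
Denominator = 18.1·3.2·sin33.1°·cos33.1° = 18.1·3.2·0.5461·0.8377 = 26.497 kPa
FS = 23.933 / 26.497 = 0.903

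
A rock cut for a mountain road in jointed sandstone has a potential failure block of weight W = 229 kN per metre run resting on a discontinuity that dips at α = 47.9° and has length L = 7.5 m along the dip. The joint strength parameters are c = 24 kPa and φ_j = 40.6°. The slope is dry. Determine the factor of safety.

FS = 1.83

Resolving the block weight along and normal to the plane and applying the Mohr–Coulomb strength on the joint:
N' = W cosα = 229·cos47.9° = 153.5 kN/m
Driving force T = W sinα = 229·sin47.9° = 169.9 kN/m
Resisting force R = c·L + N'·tanφ_j = 24·7.5 + 153.5·tan40.6° = 180.0 + 131.6 = 311.6 kN/m
FS = R / T = 311.6 / 169.9 = 1.834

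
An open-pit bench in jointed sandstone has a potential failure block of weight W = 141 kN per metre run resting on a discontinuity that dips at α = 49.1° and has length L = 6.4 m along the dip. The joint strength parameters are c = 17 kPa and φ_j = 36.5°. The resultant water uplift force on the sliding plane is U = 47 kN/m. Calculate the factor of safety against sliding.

Resolving the block weight along and normal to the plane and applying the Mohr–Coulomb strength on the joint:
N' = W cosα − U = 141·cos49.1° − 47 = 45.3 kN/m
Driving force T = W sinα = 141·sin49.1° = 106.6 kN/m
Resisting force R = c·L + N'·tanφ_j = 17·6.4 + 45.3·tan36.5° = 108.8 + 33.5 = 142.3 kN/m
FS = R / T = 142.3 / 106.6 = 1.336

FS = 1.34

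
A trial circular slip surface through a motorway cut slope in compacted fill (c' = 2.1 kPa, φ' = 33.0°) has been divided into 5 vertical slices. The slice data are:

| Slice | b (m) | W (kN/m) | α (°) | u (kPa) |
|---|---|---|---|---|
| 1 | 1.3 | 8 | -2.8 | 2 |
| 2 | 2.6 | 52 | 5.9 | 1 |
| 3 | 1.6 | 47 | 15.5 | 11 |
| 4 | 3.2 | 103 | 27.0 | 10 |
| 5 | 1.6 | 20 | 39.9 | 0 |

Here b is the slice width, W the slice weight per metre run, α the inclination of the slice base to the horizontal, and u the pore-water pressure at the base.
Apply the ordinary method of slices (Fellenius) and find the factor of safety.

FS = 1.59

Ordinary method of slices: FS = Σ[c'·Δl_i + (W_i cosα_i − u_i·Δl_i)·tanφ'] / Σ W_i sinα_i, with Δl_i = b_i / cosα_i.
Slice 1: Δl = 1.3/cos(-2.8°) = 1.302 m; N'_1 = 8·cos(-2.8°) − 2·1.302 = 5.4; c'Δl = 2.73; W sinα = -0.4
Slice 2: Δl = 2.6/cos5.9° = 2.614 m; N'_2 = 52·cos5.9° − 1·2.614 = 49.1; c'Δl = 5.49; W sinα = 5.3
Slice 3: Δl = 1.6/cos15.5° = 1.660 m; N'_3 = 47·cos15.5° − 11·1.660 = 27.0; c'Δl = 3.49; W sinα = 12.6
Slice 4: Δl = 3.2/cos27.0° = 3.591 m; N'_4 = 103·cos27.0° − 10·3.591 = 55.9; c'Δl = 7.54; W sinα = 46.8
Slice 5: Δl = 1.6/cos39.9° = 2.086 m; N'_5 = 20·cos39.9° − 0·2.086 = 15.3; c'Δl = 4.38; W sinα = 12.8
Σc'Δl = 23.6 kN/m; ΣN' = 152.7 kN/m; ΣW sinα = 77.1 kN/m
Resisting = 23.6 + 152.7·tan33.0° = 23.6 + 99.2 = 122.8 kN/m
FS = 122.8 / 77.1 = 1.593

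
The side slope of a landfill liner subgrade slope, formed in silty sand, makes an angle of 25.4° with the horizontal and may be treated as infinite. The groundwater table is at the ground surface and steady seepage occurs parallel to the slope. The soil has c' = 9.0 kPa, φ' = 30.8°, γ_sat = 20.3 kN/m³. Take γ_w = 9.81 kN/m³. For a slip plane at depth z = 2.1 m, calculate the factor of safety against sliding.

FS = 1.19

With seepage parallel to the slope and the water table at the surface, the effective normal stress on the slip plane uses the buoyant unit weight γ' = γ_sat − γ_w while the driving shear stress uses γ_sat:
FS = [c' + γ' z cos²β tanφ'] / [γ_sat z sinβ cosβ]
γ' = 20.3 − 9.81 = 10.49 kN/m³
Numerator = 9.0 + 10.49·2.1·cos²25.4°·tan30.8° = 9.0 + 10.49·2.1·0.8160·0.5961 = 19.716 kPa
Denominator = 20.3·2.1·sin25.4°·cos25.4° = 20.3·2.1·0.4289·0.9033 = 16.518 kPa
FS = 19.716 / 16.518 = 1.194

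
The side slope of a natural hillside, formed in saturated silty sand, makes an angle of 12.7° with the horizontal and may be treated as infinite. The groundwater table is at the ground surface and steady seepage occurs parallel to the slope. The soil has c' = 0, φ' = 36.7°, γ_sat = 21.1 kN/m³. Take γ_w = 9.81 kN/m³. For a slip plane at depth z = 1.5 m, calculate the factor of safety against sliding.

With seepage parallel to the slope and the water table at the surface, the effective normal stress on the slip plane uses the buoyant unit weight γ' = γ_sat − γ_w while the driving shear stress uses γ_sat:
FS = [c' + γ' z cos²β tanφ'] / [γ_sat z sinβ cosβ]
(For c' = 0 this reduces to FS = (γ'/γ_sat)·tanφ'/tanβ.)
γ' = 21.1 − 9.81 = 11.29 kN/m³
Numerator = 0.0 + 11.29·1.5·cos²12.7°·tan36.7° = 0.0 + 11.29·1.5·0.9517·0.7454 = 12.013 kPa
Denominator = 21.1·1.5·sin12.7°·cos12.7° = 21.1·1.5·0.2198·0.9755 = 6.788 kPa
FS = 12.013 / 6.788 = 1.770

FS = 1.77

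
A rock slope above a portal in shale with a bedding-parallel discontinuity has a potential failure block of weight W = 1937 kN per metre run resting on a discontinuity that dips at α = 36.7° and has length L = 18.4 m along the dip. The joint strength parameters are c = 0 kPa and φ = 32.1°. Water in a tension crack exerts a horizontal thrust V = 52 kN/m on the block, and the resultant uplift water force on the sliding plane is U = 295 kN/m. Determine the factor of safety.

Resolving the block weight along and normal to the plane and applying the Mohr–Coulomb strength on the joint:
N' = W cosα − U − V sinα = 1937·cos36.7° − 295 − 52·sin36.7° = 1227.0 kN/m
Driving force T = W sinα + V cosα = 1937·sin36.7° + 52·cos36.7° = 1199.3 kN/m
Resisting force R = c·L + N'·tanφ = 0·18.4 + 1227.0·tan32.1° = 0.0 + 769.7 = 769.7 kN/m
FS = R / T = 769.7 / 1199.3 = 0.642

FS = 0.64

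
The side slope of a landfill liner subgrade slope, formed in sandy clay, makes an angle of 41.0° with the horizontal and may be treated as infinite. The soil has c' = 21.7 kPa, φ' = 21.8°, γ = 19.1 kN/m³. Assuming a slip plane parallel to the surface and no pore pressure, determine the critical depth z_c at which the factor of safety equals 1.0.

z_c = 4.25 m

Setting FS = 1.00 in FS = [c' + γz cos²β tanφ'] / [γz sinβ cosβ] and solving for z:
z = c' / [γ cosβ (FS·sinβ − cosβ·tanφ')]
  = 21.7 / [19.1·cos41.0°·(1.00·sin41.0° − cos41.0°·tan21.8°)]
  = 21.7 / [19.1·0.7547·(1.00·0.6561 − 0.7547·0.4000)]
  = 21.7 / 5.1057 = 4.250 m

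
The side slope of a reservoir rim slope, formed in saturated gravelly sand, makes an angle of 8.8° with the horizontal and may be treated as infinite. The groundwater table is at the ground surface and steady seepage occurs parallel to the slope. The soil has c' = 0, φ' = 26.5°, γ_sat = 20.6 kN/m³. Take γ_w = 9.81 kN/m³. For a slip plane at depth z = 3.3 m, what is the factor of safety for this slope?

FS = 1.69

With seepage parallel to the slope and the water table at the surface, the effective normal stress on the slip plane uses the buoyant unit weight γ' = γ_sat − γ_w while the driving shear stress uses γ_sat:
FS = [c' + γ' z cos²β tanφ'] / [γ_sat z sinβ cosβ]
(For c' = 0 this reduces to FS = (γ'/γ_sat)·tanφ'/tanβ.)
γ' = 20.6 − 9.81 = 10.79 kN/m³
Numerator = 0.0 + 10.79·3.3·cos²8.8°·tan26.5° = 0.0 + 10.79·3.3·0.9766·0.4986 = 17.337 kPa
Denominator = 20.6·3.3·sin8.8°·cos8.8° = 20.6·3.3·0.1530·0.9882 = 10.278 kPa
FS = 17.337 / 10.278 = 1.687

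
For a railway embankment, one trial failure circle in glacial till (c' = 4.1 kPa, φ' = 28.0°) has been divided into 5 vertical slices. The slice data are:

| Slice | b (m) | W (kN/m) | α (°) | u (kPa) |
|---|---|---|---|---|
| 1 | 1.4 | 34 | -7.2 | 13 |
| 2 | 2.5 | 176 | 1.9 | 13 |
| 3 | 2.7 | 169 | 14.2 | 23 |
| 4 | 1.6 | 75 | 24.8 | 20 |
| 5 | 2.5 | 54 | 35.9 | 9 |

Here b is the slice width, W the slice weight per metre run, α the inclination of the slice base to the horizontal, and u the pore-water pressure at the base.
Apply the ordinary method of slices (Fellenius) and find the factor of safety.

FS = 1.99

Ordinary method of slices: FS = Σ[c'·Δl_i + (W_i cosα_i − u_i·Δl_i)·tanφ'] / Σ W_i sinα_i, with Δl_i = b_i / cosα_i.
Slice 1: Δl = 1.4/cos(-7.2°) = 1.411 m; N'_1 = 34·cos(-7.2°) − 13·1.411 = 15.4; c'Δl = 5.79; W sinα = -4.3
Slice 2: Δl = 2.5/cos1.9° = 2.501 m; N'_2 = 176·cos1.9° − 13·2.501 = 143.4; c'Δl = 10.26; W sinα = 5.8
Slice 3: Δl = 2.7/cos14.2° = 2.785 m; N'_3 = 169·cos14.2° − 23·2.785 = 99.8; c'Δl = 11.42; W sinα = 41.5
Slice 4: Δl = 1.6/cos24.8° = 1.763 m; N'_4 = 75·cos24.8° − 20·1.763 = 32.8; c'Δl = 7.23; W sinα = 31.5
Slice 5: Δl = 2.5/cos35.9° = 3.086 m; N'_5 = 54·cos35.9° − 9·3.086 = 16.0; c'Δl = 12.65; W sinα = 31.7
Σc'Δl = 47.3 kN/m; ΣN' = 307.3 kN/m; ΣW sinα = 106.2 kN/m
Resisting = 47.3 + 307.3·tan28.0° = 47.3 + 163.4 = 210.8 kN/m
FS = 210.8 / 106.2 = 1.985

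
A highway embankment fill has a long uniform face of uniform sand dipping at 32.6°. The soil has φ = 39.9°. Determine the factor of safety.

For a dry cohesionless infinite slope the factor of safety is FS = tanφ / tanβ.
FS = tan39.9° / tan32.6° = 0.8361 / 0.6395 = 1.307

FS = 1.31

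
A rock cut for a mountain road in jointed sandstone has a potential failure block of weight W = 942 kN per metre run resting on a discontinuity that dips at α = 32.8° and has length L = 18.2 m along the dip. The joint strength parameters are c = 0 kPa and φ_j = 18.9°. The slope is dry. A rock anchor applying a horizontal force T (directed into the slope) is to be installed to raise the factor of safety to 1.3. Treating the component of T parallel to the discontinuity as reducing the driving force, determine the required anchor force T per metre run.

Resolving forces along and normal to the sliding plane, with the horizontal anchor force T adding T·sinα to the effective normal force and T·cosα acting up the plane against the driving force:
FS = [cL + (W cosα + T sinα) tanφ_j] / [W sinα − T cosα]
Without the anchor: N' = 791.8 kN/m, driving T_d = 510.3 kN/m, resisting R = 0·18.2 + 791.8·tan18.9° = 271.1 kN/m, FS = 0.53.
Setting FS = 1.3 and solving for T:
1.3·(510.3 − T cos32.8°) = 271.1 + T sin32.8°·tan18.9°
T·(sin32.8°·tan18.9° + 1.3·cos32.8°) = 1.3·510.3 − 271.1
T·(0.5417·0.3424 + 1.3·0.8406) = 663.4 − 271.1 = 392.3
T·1.2782 = 392.3
T = 306.9 kN/m

T = 307 kN/m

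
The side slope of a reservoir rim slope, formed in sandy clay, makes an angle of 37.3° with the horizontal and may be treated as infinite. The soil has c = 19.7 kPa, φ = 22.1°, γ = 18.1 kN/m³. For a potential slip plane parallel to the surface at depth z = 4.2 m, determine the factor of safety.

FS = 1.07

For an infinite slope with a slip plane parallel to the surface (no pore pressure): FS = [c + γz cos²β tanφ] / [γz sinβ cosβ].
γz = 18.1·4.2 = 76.02 kN/m²
Numerator = 19.7 + 76.02·cos²37.3°·tan22.1° = 19.7 + 76.02·0.6328·0.4061 = 39.233 kPa
Denominator = 76.02·sin37.3°·cos37.3° = 76.02·0.6060·0.7955 = 36.645 kPa
FS = 39.233 / 36.645 = 1.071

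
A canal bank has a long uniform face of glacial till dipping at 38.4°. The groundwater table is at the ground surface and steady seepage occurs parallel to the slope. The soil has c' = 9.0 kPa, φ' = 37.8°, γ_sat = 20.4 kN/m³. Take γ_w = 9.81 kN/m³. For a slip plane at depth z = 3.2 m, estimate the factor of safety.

FS = 0.79

With seepage parallel to the slope and the water table at the surface, the effective normal stress on the slip plane uses the buoyant unit weight γ' = γ_sat − γ_w while the driving shear stress uses γ_sat:
FS = [c' + γ' z cos²β tanφ'] / [γ_sat z sinβ cosβ]
γ' = 20.4 − 9.81 = 10.59 kN/m³
Numerator = 9.0 + 10.59·3.2·cos²38.4°·tan37.8° = 9.0 + 10.59·3.2·0.6142·0.7757 = 25.144 kPa
Denominator = 20.4·3.2·sin38.4°·cos38.4° = 20.4·3.2·0.6211·0.7837 = 31.778 kPa
FS = 25.144 / 31.778 = 0.791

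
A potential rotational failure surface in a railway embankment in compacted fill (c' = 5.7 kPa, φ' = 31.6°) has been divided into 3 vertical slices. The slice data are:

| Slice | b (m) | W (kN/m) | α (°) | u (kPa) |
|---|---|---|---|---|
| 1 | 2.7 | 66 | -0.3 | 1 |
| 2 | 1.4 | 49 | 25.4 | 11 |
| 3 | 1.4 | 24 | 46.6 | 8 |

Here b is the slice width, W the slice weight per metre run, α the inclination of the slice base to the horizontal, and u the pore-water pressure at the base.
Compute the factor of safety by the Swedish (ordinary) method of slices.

FS = 2.40

Ordinary method of slices: FS = Σ[c'·Δl_i + (W_i cosα_i − u_i·Δl_i)·tanφ'] / Σ W_i sinα_i, with Δl_i = b_i / cosα_i.
Slice 1: Δl = 2.7/cos(-0.3°) = 2.700 m; N'_1 = 66·cos(-0.3°) − 1·2.700 = 63.3; c'Δl = 15.39; W sinα = -0.3
Slice 2: Δl = 1.4/cos25.4° = 1.550 m; N'_2 = 49·cos25.4° − 11·1.550 = 27.2; c'Δl = 8.83; W sinα = 21.0
Slice 3: Δl = 1.4/cos46.6° = 2.038 m; N'_3 = 24·cos46.6° − 8·2.038 = 0.2; c'Δl = 11.61; W sinα = 17.4
Σc'Δl = 35.8 kN/m; ΣN' = 90.7 kN/m; ΣW sinα = 38.1 kN/m
Resisting = 35.8 + 90.7·tan31.6° = 35.8 + 55.8 = 91.6 kN/m
FS = 91.6 / 38.1 = 2.405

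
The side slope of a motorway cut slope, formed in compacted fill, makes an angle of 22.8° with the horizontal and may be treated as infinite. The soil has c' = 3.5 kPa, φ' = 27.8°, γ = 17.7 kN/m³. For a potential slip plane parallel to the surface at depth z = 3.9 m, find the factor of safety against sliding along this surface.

For an infinite slope with a slip plane parallel to the surface (no pore pressure): FS = [c' + γz cos²β tanφ'] / [γz sinβ cosβ].
γz = 17.7·3.9 = 69.03 kN/m²
Numerator = 3.5 + 69.03·cos²22.8°·tan27.8° = 3.5 + 69.03·0.8498·0.5272 = 34.430 kPa
Denominator = 69.03·sin22.8°·cos22.8° = 69.03·0.3875·0.9219 = 24.660 kPa
FS = 34.430 / 24.660 = 1.396

FS = 1.40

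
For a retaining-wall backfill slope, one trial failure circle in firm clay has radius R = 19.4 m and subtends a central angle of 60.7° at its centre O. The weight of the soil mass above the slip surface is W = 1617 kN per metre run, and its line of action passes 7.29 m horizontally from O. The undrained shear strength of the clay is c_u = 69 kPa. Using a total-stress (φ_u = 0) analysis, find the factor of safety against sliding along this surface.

Taking moments about the centre O, the resisting moment is provided by the undrained shear strength acting along the arc:
Arc length L_a = R·θ = 19.4·(60.7°·π/180) = 19.4·1.0594 = 20.55 m
M_R = c_u·L_a·R = 69·20.55·19.4 = 27511.8 kN·m/m
M_D = W·d = 1617·7.29 = 11787.9 kN·m/m
FS = M_R / M_D = 27511.8 / 11787.9 = 2.334

FS = 2.33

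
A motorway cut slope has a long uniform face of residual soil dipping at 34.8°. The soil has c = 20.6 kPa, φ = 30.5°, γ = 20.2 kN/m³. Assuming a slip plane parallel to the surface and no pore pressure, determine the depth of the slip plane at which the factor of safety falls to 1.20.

Setting FS = 1.20 in FS = [c + γz cos²β tanφ] / [γz sinβ cosβ] and solving for z:
z = c / [γ cosβ (FS·sinβ − cosβ·tanφ)]
  = 20.6 / [20.2·cos34.8°·(1.20·sin34.8° − cos34.8°·tan30.5°)]
  = 20.6 / [20.2·0.8211·(1.20·0.5707 − 0.8211·0.5890)]
  = 20.6 / 3.3367 = 6.174 m

z = 6.17 m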